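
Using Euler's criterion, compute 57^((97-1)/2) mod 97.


p = 97 is prime and the exponent is (p-1)/2 = 48, so by Euler's criterion 57^48 = (57/97) = +1 or -1 mod 97.
Compute by square-and-multiply:
  48 = 32 + 16 (binary 110000)
  Repeated squaring mod 97: 57^1 = 57, 57^2 = 48, 57^4 = 73, 57^8 = 91, 57^16 = 36, 57^32 = 35
  57^48 = 57^32 * 57^16 = 35 * 36 mod 97
    35 * 36 = 1260 = 96 mod 97
  57^48 = 96 mod 97
Result 96 = p - 1 = -1 mod 97: 57 is a quadratic non-residue mod 97. As a residue in [0, p-1] the value is 96.
57^48 mod 97 = 96

96


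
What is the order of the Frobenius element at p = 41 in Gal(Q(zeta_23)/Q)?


The Frobenius at p in Gal(Q(zeta_n)/Q) = (Z/nZ)* is the class of p, so its order is ord_23(41), the smallest k >= 1 with 41^k = 1 mod 23.
n = 23 = 23, phi(23) = 22; the order divides phi(n).
Divisors of 22: 1, 2, 11, 22
Repeated squaring mod 23: 41^1 = 18, 41^2 = 2, 41^4 = 4, 41^8 = 16, 41^16 = 3
Test divisors in increasing order:
  k=1: 41^1 = 18 mod 23
  k=2: 41^2 = 2 mod 23
  k=11: 41^11 = 16 * 2 * 18 = 1 mod 23  <- first divisor giving 1
Order = 11

11


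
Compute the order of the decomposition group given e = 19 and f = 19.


|D_P| = e * f
= 19 * 19
= 361

361


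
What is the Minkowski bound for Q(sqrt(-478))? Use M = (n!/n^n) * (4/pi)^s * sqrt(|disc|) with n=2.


d = -478, d mod 4 = 2, so disc(K) = 4d = -1912; |disc(K)| = 1912
Imaginary quadratic field, so n = 2, s = r2 = 1, r1 = 0
M = (n!/n^n) * (4/pi)^s * sqrt(|disc(K)|) = (2!/2^2) * (4/pi)^1 * sqrt(1912)
= 0.5 * 1.273240 * 43.726422
= 27.8371

27.8371


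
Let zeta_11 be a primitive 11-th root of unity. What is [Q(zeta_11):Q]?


The degree equals Euler's totient phi(11).
11 = 11
phi(11) = 10

10


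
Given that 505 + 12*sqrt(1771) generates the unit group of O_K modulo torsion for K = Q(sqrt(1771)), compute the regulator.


epsilon = 505 + 12*sqrt(1771)
= 1009.9990
R = ln(1009.9990)
= 6.9177

6.9177


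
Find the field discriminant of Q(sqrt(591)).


For K = Q(sqrt(d)) with d squarefree: disc(K) = d if d = 1 mod 4, and disc(K) = 4d if d = 2 or 3 mod 4.
Here d = 591, and d mod 4 = 3.
d = 3 mod 4, not 1 (O_K = Z[sqrt(d)]), so disc(K) = 4d = 4 * (591) = 2364

2364


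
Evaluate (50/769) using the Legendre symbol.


p = 769 is prime, so compute (50/769) with the reciprocity algorithm (Jacobi-symbol steps: pull out 2s via (2/n), flip via reciprocity, reduce):
  pull out 2: (2/769) = +1  (since 769 mod 8 = 1)
  reciprocity: (25/769) -> +(769/25)
  reduce: (19/25)
  reciprocity: (19/25) -> +(25/19)
  reduce: (6/19)
  pull out 2: (2/19) = -1  (since 19 mod 8 = 3)
  reciprocity: (3/19) -> -(19/3)
  reduce: (1/3)
  (1/3) = 1
Product of signs = 1
(50/769) = 1

1


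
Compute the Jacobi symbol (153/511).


Compute (153/511) via quadratic reciprocity:
  reciprocity: (153/511) -> +(511/153)
  reduce: (52/153)
  pull out 2: (2/153) = +1  (since 153 mod 8 = 1)
  pull out 2: (2/153) = +1  (since 153 mod 8 = 1)
  reciprocity: (13/153) -> +(153/13)
  reduce: (10/13)
  pull out 2: (2/13) = -1  (since 13 mod 8 = 5)
  reciprocity: (5/13) -> +(13/5)
  reduce: (3/5)
  reciprocity: (3/5) -> +(5/3)
  reduce: (2/3)
  pull out 2: (2/3) = -1  (since 3 mod 8 = 3)
  (1/3) = 1
Product of signs = 1

1


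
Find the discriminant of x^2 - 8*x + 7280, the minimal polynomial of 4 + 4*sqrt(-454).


The element 4 + 4*sqrt(-454) has minimal polynomial:
x^2 - 8*x + 7280
Discriminant = (-8)^2 - 4*(7280)
= 64 - 29120
= -29056

-29056


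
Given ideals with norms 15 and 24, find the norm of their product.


N(IJ) = N(I) * N(J)
= 15 * 24
= 360

360


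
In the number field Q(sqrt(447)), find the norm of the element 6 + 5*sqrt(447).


N(a + b*sqrt(d)) = a^2 - d*b^2
= (6)^2 - (447)*(5)^2
= 36 - 11175
= -11139

-11139


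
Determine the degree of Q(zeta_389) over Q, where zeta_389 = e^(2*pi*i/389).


The degree equals Euler's totient phi(389).
389 = 389
phi(389) = 388

388


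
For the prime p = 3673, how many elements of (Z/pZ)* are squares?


For prime p, the number of non-zero quadratic residues is (p-1)/2.
= (3673-1)/2
= 1836

1836


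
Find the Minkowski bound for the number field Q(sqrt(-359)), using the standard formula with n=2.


d = -359, d mod 4 = 1, so disc(K) = d = -359; |disc(K)| = 359
Imaginary quadratic field, so n = 2, s = r2 = 1, r1 = 0
M = (n!/n^n) * (4/pi)^s * sqrt(|disc(K)|) = (2!/2^2) * (4/pi)^1 * sqrt(359)
= 0.5 * 1.273240 * 18.947295
= 12.0622

12.0622


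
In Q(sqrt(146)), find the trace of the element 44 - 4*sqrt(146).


Tr(a + b*sqrt(d)) = (a + b*sqrt(d)) + (a - b*sqrt(d)) = 2a
= 2 * (44)
= 88

88


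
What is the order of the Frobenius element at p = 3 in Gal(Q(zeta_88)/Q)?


The Frobenius at p in Gal(Q(zeta_n)/Q) = (Z/nZ)* is the class of p, so its order is ord_88(3), the smallest k >= 1 with 3^k = 1 mod 88.
n = 88 = 2^3 * 11, phi(88) = 40; the order divides phi(n).
Divisors of 40: 1, 2, 4, 5, 8, 10, 20, 40
Repeated squaring mod 88: 3^1 = 3, 3^2 = 9, 3^4 = 81, 3^8 = 49, 3^16 = 25, 3^32 = 9
Test divisors in increasing order:
  k=1: 3^1 = 3 mod 88
  k=2: 3^2 = 9 mod 88
  k=4: 3^4 = 81 mod 88
  k=5: 3^5 = 81 * 3 = 67 mod 88
  k=8: 3^8 = 49 mod 88
  k=10: 3^10 = 49 * 9 = 1 mod 88  <- first divisor giving 1
Order = 10

10


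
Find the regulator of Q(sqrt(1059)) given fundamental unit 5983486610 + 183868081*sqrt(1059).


epsilon = 5983486610 + 183868081*sqrt(1059)
= 1.1967e+10
R = ln(1.1967e+10)
= 23.2054

23.2054


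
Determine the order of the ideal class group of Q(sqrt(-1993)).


K = Q(sqrt(-1993)). d mod 4 = 3, so D = disc(K) = 4d = -7972
h(K) equals the number of primitive reduced positive-definite forms (a, b, c) = a*x^2 + b*x*y + c*y^2 with b^2 - 4ac = D,
where reduced means |b| <= a <= c, with b >= 0 whenever |b| = a or a = c, and primitive means gcd(a, b, c) = 1.
Reduced forces 3a^2 <= |D| = 7972, so 1 <= a <= 51; b must have the parity of D, and c = (b^2 - D)/(4a) must be an integer >= a.
Enumerate a = 1..51, b in [-a, a]:
  a=1: (1, 0, 1993)  [1]
  a=2: (2, 2, 997)  [1]
  a=3..6: none
  a=7: (7, -6, 286), (7, 6, 286)  [2]
  a=8..10: none
  a=11: (11, -6, 182), (11, 6, 182)  [2]
  a=12: none
  a=13: (13, -6, 154), (13, 6, 154)  [2]
  a=14: (14, -6, 143), (14, 6, 143)  [2]
  a=15..16: none
  a=17: (17, -16, 121), (17, 16, 121)  [2]
  a=18..21: none
  a=22: (22, -6, 91), (22, 6, 91)  [2]
  a=23: (23, -20, 91), (23, 20, 91)  [2]
  a=24..25: none
  a=26: (26, -6, 77), (26, 6, 77)  [2]
  a=27..33: none
  a=34: (34, -18, 61), (34, 18, 61)  [2]
  a=35..40: none
  a=41: (41, -8, 49), (41, 8, 49)  [2]
  a=42..45: none
  a=46: (46, -26, 47), (46, 26, 47)  [2]
  a=47..51: none
Total reduced forms: 1 + 1 + 2 + 2 + 2 + 2 + 2 + 2 + 2 + 2 + 2 + 2 + 2 = 24
h = 24

24


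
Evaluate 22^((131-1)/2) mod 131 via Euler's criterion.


p = 131 is prime and the exponent is (p-1)/2 = 65, so by Euler's criterion 22^65 = (22/131) = +1 or -1 mod 131.
Compute by square-and-multiply:
  65 = 64 + 1 (binary 1000001)
  Repeated squaring mod 131: 22^1 = 22, 22^2 = 91, 22^4 = 28, 22^8 = 129, 22^16 = 4, 22^32 = 16, 22^64 = 125
  22^65 = 22^64 * 22^1 = 125 * 22 mod 131
    125 * 22 = 2750 = 130 mod 131
  22^65 = 130 mod 131
Result 130 = p - 1 = -1 mod 131: 22 is a quadratic non-residue mod 131. As a residue in [0, p-1] the value is 130.
22^65 mod 131 = 130

130


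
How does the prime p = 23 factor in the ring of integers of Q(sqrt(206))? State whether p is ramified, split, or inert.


K = Q(sqrt(206)). Since d mod 4 = 2, disc(K) = 824.
Check p | disc: 824 mod 23 = 19.
p does not divide disc. Compute Legendre symbol (d/p):
22^((23-1)/2) mod 23 = -1
(d/p) = -1, so p is inert: (p) stays prime with e=1, f=2, g=1.
Therefore p is inert.

inert


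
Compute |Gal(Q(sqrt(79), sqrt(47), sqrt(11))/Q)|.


The 3 square roots of distinct primes are multiplicatively independent over Q,
so [K:Q] = 2^3 and Gal(K/Q) is isomorphic to (Z/2Z)^3.
|Gal| = 2^3 = 8

8


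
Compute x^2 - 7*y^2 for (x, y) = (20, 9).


x^2 - d*y^2
= 20^2 - 7*9^2
= 400 - 567
= -167

-167


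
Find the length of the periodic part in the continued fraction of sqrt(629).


Run the CF algorithm for sqrt(629).
a_0 = floor(sqrt(629)) = 25; set m_0=0, q_0=1.
Recurrence: m' = q*a - m,  q' = (d - m'^2)/q,  a' = floor((a_0 + m')/q').
  step 1: m=25, q=4, a=12
  step 2: m=23, q=25, a=1
  step 3: m=2, q=25, a=1
  step 4: m=23, q=4, a=12
  step 5: m=25, q=1, a=50
a_5 = 2*a_0 = 50, so the period closes here.
sqrt(629) = [25; 12, 1, 1, 12, 50]
Period length = 5

5


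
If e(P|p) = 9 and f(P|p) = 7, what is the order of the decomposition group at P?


|D_P| = e * f
= 9 * 7
= 63

63


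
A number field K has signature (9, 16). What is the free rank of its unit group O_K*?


By Dirichlet's unit theorem:
rank = r1 + r2 - 1
= 9 + 16 - 1
= 24

24


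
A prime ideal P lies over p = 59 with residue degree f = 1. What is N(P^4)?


N(P^a) = p^(a*f)
= 59^(4*1)
= 59^4
= 12117361

12117361


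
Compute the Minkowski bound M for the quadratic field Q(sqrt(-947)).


d = -947, d mod 4 = 1, so disc(K) = d = -947; |disc(K)| = 947
Imaginary quadratic field, so n = 2, s = r2 = 1, r1 = 0
M = (n!/n^n) * (4/pi)^s * sqrt(|disc(K)|) = (2!/2^2) * (4/pi)^1 * sqrt(947)
= 0.5 * 1.273240 * 30.773365
= 19.5909

19.5909


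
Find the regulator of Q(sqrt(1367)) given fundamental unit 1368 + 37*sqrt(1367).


epsilon = 1368 + 37*sqrt(1367)
= 2735.9996
R = ln(2735.9996)
= 7.9143

7.9143


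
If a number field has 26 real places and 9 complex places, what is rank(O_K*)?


By Dirichlet's unit theorem:
rank = r1 + r2 - 1
= 26 + 9 - 1
= 34

34


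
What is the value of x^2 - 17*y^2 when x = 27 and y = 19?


x^2 - d*y^2
= 27^2 - 17*19^2
= 729 - 6137
= -5408

-5408


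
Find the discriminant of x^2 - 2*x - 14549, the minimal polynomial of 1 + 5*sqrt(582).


The element 1 + 5*sqrt(582) has minimal polynomial:
x^2 - 2*x - 14549
Discriminant = (-2)^2 - 4*(-14549)
= 4 + 58196
= 58200

58200


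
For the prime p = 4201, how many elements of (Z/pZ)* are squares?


For prime p, the number of non-zero quadratic residues is (p-1)/2.
= (4201-1)/2
= 2100

2100


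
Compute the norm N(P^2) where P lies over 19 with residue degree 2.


N(P^a) = p^(a*f)
= 19^(2*2)
= 19^4
= 130321

130321


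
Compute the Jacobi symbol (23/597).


Compute (23/597) via quadratic reciprocity:
  reciprocity: (23/597) -> +(597/23)
  reduce: (22/23)
  pull out 2: (2/23) = +1  (since 23 mod 8 = 7)
  reciprocity: (11/23) -> -(23/11)
  reduce: (1/11)
  (1/11) = 1
Product of signs = -1

-1


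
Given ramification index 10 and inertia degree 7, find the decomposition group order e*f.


|D_P| = e * f
= 10 * 7
= 70

70


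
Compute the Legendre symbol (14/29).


p = 29 is prime, so compute (14/29) with the reciprocity algorithm (Jacobi-symbol steps: pull out 2s via (2/n), flip via reciprocity, reduce):
  pull out 2: (2/29) = -1  (since 29 mod 8 = 5)
  reciprocity: (7/29) -> +(29/7)
  reduce: (1/7)
  (1/7) = 1
Product of signs = -1
(14/29) = -1

-1


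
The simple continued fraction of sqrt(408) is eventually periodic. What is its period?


Run the CF algorithm for sqrt(408).
a_0 = floor(sqrt(408)) = 20; set m_0=0, q_0=1.
Recurrence: m' = q*a - m,  q' = (d - m'^2)/q,  a' = floor((a_0 + m')/q').
  step 1: m=20, q=8, a=5
  step 2: m=20, q=1, a=40
a_2 = 2*a_0 = 40, so the period closes here.
sqrt(408) = [20; 5, 40]
Period length = 2

2


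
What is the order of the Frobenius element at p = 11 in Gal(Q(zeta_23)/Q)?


The Frobenius at p in Gal(Q(zeta_n)/Q) = (Z/nZ)* is the class of p, so its order is ord_23(11), the smallest k >= 1 with 11^k = 1 mod 23.
n = 23 = 23, phi(23) = 22; the order divides phi(n).
Divisors of 22: 1, 2, 11, 22
Repeated squaring mod 23: 11^1 = 11, 11^2 = 6, 11^4 = 13, 11^8 = 8, 11^16 = 18
Test divisors in increasing order:
  k=1: 11^1 = 11 mod 23
  k=2: 11^2 = 6 mod 23
  k=11: 11^11 = 8 * 6 * 11 = 22 mod 23
  k=22: 11^22 = 18 * 13 * 6 = 1 mod 23  <- first divisor giving 1
Order = 22

22


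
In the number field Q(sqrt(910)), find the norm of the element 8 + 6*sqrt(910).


N(a + b*sqrt(d)) = a^2 - d*b^2
= (8)^2 - (910)*(6)^2
= 64 - 32760
= -32696

-32696


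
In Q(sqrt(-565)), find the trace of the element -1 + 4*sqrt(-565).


Tr(a + b*sqrt(d)) = (a + b*sqrt(d)) + (a - b*sqrt(d)) = 2a
= 2 * (-1)
= -2

-2


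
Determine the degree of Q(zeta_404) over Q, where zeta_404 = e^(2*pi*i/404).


The degree equals Euler's totient phi(404).
404 = 2^2 * 101
phi(404) = 200

200


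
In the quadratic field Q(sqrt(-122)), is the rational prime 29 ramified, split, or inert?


K = Q(sqrt(-122)). Since d mod 4 = 2, disc(K) = -488.
Check p | disc: -488 mod 29 = 5.
p does not divide disc. Compute Legendre symbol (d/p):
23^((29-1)/2) mod 29 = 1
(d/p) = 1, so p splits: (p) = P*P' with e=1, f=1, g=2.
Therefore p is split.

split


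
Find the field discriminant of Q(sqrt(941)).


For K = Q(sqrt(d)) with d squarefree: disc(K) = d if d = 1 mod 4, and disc(K) = 4d if d = 2 or 3 mod 4.
Here d = 941, and d mod 4 = 1.
d = 1 mod 4 (O_K = Z[(1+sqrt(d))/2]), so disc(K) = d = 941

941


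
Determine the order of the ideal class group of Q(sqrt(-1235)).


K = Q(sqrt(-1235)). d mod 4 = 1, so D = disc(K) = d = -1235
h(K) equals the number of primitive reduced positive-definite forms (a, b, c) = a*x^2 + b*x*y + c*y^2 with b^2 - 4ac = D,
where reduced means |b| <= a <= c, with b >= 0 whenever |b| = a or a = c, and primitive means gcd(a, b, c) = 1.
Reduced forces 3a^2 <= |D| = 1235, so 1 <= a <= 20; b must have the parity of D, and c = (b^2 - D)/(4a) must be an integer >= a.
Enumerate a = 1..20, b in [-a, a]:
  a=1: (1, 1, 309)  [1]
  a=2: none
  a=3: (3, -1, 103), (3, 1, 103)  [2]
  a=4: none
  a=5: (5, 5, 63)  [1]
  a=6: none
  a=7: (7, -5, 45), (7, 5, 45)  [2]
  a=8: none
  a=9: (9, -5, 35), (9, 5, 35)  [2]
  a=10..12: none
  a=13: (13, 13, 27)  [1]
  a=14: none
  a=15: (15, -5, 21), (15, 5, 21)  [2]
  a=16..18: none
  a=19: (19, 19, 21)  [1]
  a=20: none
Total reduced forms: 1 + 2 + 1 + 2 + 2 + 1 + 2 + 1 = 12
h = 12

12


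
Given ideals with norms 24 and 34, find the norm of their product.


N(IJ) = N(I) * N(J)
= 24 * 34
= 816

816


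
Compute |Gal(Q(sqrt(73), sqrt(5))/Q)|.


The 2 square roots of distinct primes are multiplicatively independent over Q,
so [K:Q] = 2^2 and Gal(K/Q) is isomorphic to (Z/2Z)^2.
|Gal| = 2^2 = 4

4


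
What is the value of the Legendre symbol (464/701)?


p = 701 is prime, so compute (464/701) with the reciprocity algorithm (Jacobi-symbol steps: pull out 2s via (2/n), flip via reciprocity, reduce):
  pull out 2: (2/701) = -1  (since 701 mod 8 = 5)
  pull out 2: (2/701) = -1  (since 701 mod 8 = 5)
  pull out 2: (2/701) = -1  (since 701 mod 8 = 5)
  pull out 2: (2/701) = -1  (since 701 mod 8 = 5)
  reciprocity: (29/701) -> +(701/29)
  reduce: (5/29)
  reciprocity: (5/29) -> +(29/5)
  reduce: (4/5)
  pull out 2: (2/5) = -1  (since 5 mod 8 = 5)
  pull out 2: (2/5) = -1  (since 5 mod 8 = 5)
  (1/5) = 1
Product of signs = 1
(464/701) = 1

1


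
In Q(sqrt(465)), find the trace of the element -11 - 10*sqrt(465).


Tr(a + b*sqrt(d)) = (a + b*sqrt(d)) + (a - b*sqrt(d)) = 2a
= 2 * (-11)
= -22

-22


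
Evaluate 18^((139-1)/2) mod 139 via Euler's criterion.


p = 139 is prime and the exponent is (p-1)/2 = 69, so by Euler's criterion 18^69 = (18/139) = +1 or -1 mod 139.
Compute by square-and-multiply:
  69 = 64 + 4 + 1 (binary 1000101)
  Repeated squaring mod 139: 18^1 = 18, 18^2 = 46, 18^4 = 31, 18^8 = 127, 18^16 = 5, 18^32 = 25, 18^64 = 69
  18^69 = 18^64 * 18^4 * 18^1 = 69 * 31 * 18 mod 139
    69 * 31 = 2139 = 54 mod 139
    54 * 18 = 972 = 138 mod 139
  18^69 = 138 mod 139
Result 138 = p - 1 = -1 mod 139: 18 is a quadratic non-residue mod 139. As a residue in [0, p-1] the value is 138.
18^69 mod 139 = 138

138


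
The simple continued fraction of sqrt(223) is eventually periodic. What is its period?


Run the CF algorithm for sqrt(223).
a_0 = floor(sqrt(223)) = 14; set m_0=0, q_0=1.
Recurrence: m' = q*a - m,  q' = (d - m'^2)/q,  a' = floor((a_0 + m')/q').
  step 1: m=14, q=27, a=1
  step 2: m=13, q=2, a=13
  step 3: m=13, q=27, a=1
  step 4: m=14, q=1, a=28
a_4 = 2*a_0 = 28, so the period closes here.
sqrt(223) = [14; 1, 13, 1, 28]
Period length = 4

4


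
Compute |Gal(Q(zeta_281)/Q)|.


|Gal(Q(zeta_281)/Q)| = phi(281)
= 280

280


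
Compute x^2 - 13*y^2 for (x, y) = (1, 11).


x^2 - d*y^2
= 1^2 - 13*11^2
= 1 - 1573
= -1572

-1572


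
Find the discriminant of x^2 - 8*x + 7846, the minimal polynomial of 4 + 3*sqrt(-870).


The element 4 + 3*sqrt(-870) has minimal polynomial:
x^2 - 8*x + 7846
Discriminant = (-8)^2 - 4*(7846)
= 64 - 31384
= -31320

-31320


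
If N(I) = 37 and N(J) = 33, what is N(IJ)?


N(IJ) = N(I) * N(J)
= 37 * 33
= 1221

1221


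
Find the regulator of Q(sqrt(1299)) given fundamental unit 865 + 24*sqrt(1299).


epsilon = 865 + 24*sqrt(1299)
= 1729.9994
R = ln(1729.9994)
= 7.4559

7.4559


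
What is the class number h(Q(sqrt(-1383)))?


K = Q(sqrt(-1383)). d mod 4 = 1, so D = disc(K) = d = -1383
h(K) equals the number of primitive reduced positive-definite forms (a, b, c) = a*x^2 + b*x*y + c*y^2 with b^2 - 4ac = D,
where reduced means |b| <= a <= c, with b >= 0 whenever |b| = a or a = c, and primitive means gcd(a, b, c) = 1.
Reduced forces 3a^2 <= |D| = 1383, so 1 <= a <= 21; b must have the parity of D, and c = (b^2 - D)/(4a) must be an integer >= a.
Enumerate a = 1..21, b in [-a, a]:
  a=1: (1, 1, 346)  [1]
  a=2: (2, -1, 173), (2, 1, 173)  [2]
  a=3: (3, 3, 116)  [1]
  a=4: (4, -3, 87), (4, 3, 87)  [2]
  a=5: none
  a=6: (6, -3, 58), (6, 3, 58)  [2]
  a=7: none
  a=8: (8, -5, 44), (8, 5, 44)  [2]
  a=9..10: none
  a=11: (11, -5, 32), (11, 5, 32)  [2]
  a=12: (12, -3, 29), (12, 3, 29)  [2]
  a=13..15: none
  a=16: (16, -5, 22), (16, 5, 22)  [2]
  a=17..18: none
  a=19: (19, -17, 22), (19, 17, 22)  [2]
  a=20..21: none
Total reduced forms: 1 + 2 + 1 + 2 + 2 + 2 + 2 + 2 + 2 + 2 = 18
h = 18

18


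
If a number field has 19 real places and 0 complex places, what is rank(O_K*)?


By Dirichlet's unit theorem:
rank = r1 + r2 - 1
= 19 + 0 - 1
= 18

18


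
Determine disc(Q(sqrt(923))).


For K = Q(sqrt(d)) with d squarefree: disc(K) = d if d = 1 mod 4, and disc(K) = 4d if d = 2 or 3 mod 4.
Here d = 923, and d mod 4 = 3.
d = 3 mod 4, not 1 (O_K = Z[sqrt(d)]), so disc(K) = 4d = 4 * (923) = 3692

3692


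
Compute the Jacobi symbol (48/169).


Compute (48/169) via quadratic reciprocity:
  pull out 2: (2/169) = +1  (since 169 mod 8 = 1)
  pull out 2: (2/169) = +1  (since 169 mod 8 = 1)
  pull out 2: (2/169) = +1  (since 169 mod 8 = 1)
  pull out 2: (2/169) = +1  (since 169 mod 8 = 1)
  reciprocity: (3/169) -> +(169/3)
  reduce: (1/3)
  (1/3) = 1
Product of signs = 1

1


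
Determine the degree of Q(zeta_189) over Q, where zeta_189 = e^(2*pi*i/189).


The degree equals Euler's totient phi(189).
189 = 3^3 * 7
phi(189) = 108

108


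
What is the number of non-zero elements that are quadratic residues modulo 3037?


For prime p, the number of non-zero quadratic residues is (p-1)/2.
= (3037-1)/2
= 1518

1518


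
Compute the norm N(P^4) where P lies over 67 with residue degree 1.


N(P^a) = p^(a*f)
= 67^(4*1)
= 67^4
= 20151121

20151121


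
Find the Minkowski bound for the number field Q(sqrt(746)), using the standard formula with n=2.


d = 746, d mod 4 = 2, so disc(K) = 4d = 2984; |disc(K)| = 2984
Real quadratic field, so n = 2, s = r2 = 0, r1 = 2
M = (n!/n^n) * (4/pi)^s * sqrt(|disc(K)|) = (2!/2^2) * (4/pi)^0 * sqrt(2984)
= 0.5 * 1.000000 * 54.626001
= 27.3130

27.3130


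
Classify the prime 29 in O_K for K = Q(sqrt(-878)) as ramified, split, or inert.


K = Q(sqrt(-878)). Since d mod 4 = 2, disc(K) = -3512.
Check p | disc: -3512 mod 29 = 26.
p does not divide disc. Compute Legendre symbol (d/p):
21^((29-1)/2) mod 29 = -1
(d/p) = -1, so p is inert: (p) stays prime with e=1, f=2, g=1.
Therefore p is inert.

inert


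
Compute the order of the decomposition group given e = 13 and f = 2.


|D_P| = e * f
= 13 * 2
= 26

26


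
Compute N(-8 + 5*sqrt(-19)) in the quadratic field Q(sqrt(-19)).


N(a + b*sqrt(d)) = a^2 - d*b^2
= (-8)^2 - (-19)*(5)^2
= 64 + 475
= 539

539


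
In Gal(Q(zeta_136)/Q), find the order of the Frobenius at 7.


The Frobenius at p in Gal(Q(zeta_n)/Q) = (Z/nZ)* is the class of p, so its order is ord_136(7), the smallest k >= 1 with 7^k = 1 mod 136.
n = 136 = 2^3 * 17, phi(136) = 64; the order divides phi(n).
Divisors of 64: 1, 2, 4, 8, 16, 32, 64
Repeated squaring mod 136: 7^1 = 7, 7^2 = 49, 7^4 = 89, 7^8 = 33, 7^16 = 1, 7^32 = 1, 7^64 = 1
Test divisors in increasing order:
  k=1: 7^1 = 7 mod 136
  k=2: 7^2 = 49 mod 136
  k=4: 7^4 = 89 mod 136
  k=8: 7^8 = 33 mod 136
  k=16: 7^16 = 1 mod 136  <- first divisor giving 1
Order = 16

16


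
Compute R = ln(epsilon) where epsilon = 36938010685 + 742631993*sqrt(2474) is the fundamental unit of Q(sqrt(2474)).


epsilon = 36938010685 + 742631993*sqrt(2474)
= 7.3876e+10
R = ln(7.3876e+10)
= 25.0257

25.0257


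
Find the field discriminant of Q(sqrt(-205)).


For K = Q(sqrt(d)) with d squarefree: disc(K) = d if d = 1 mod 4, and disc(K) = 4d if d = 2 or 3 mod 4.
Here d = -205, and d mod 4 = 3.
d = 3 mod 4, not 1 (O_K = Z[sqrt(d)]), so disc(K) = 4d = 4 * (-205) = -820

-820


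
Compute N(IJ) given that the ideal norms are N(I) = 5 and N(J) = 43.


N(IJ) = N(I) * N(J)
= 5 * 43
= 215

215


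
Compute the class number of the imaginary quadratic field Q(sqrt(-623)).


K = Q(sqrt(-623)). d mod 4 = 1, so D = disc(K) = d = -623
h(K) equals the number of primitive reduced positive-definite forms (a, b, c) = a*x^2 + b*x*y + c*y^2 with b^2 - 4ac = D,
where reduced means |b| <= a <= c, with b >= 0 whenever |b| = a or a = c, and primitive means gcd(a, b, c) = 1.
Reduced forces 3a^2 <= |D| = 623, so 1 <= a <= 14; b must have the parity of D, and c = (b^2 - D)/(4a) must be an integer >= a.
Enumerate a = 1..14, b in [-a, a]:
  a=1: (1, 1, 156)  [1]
  a=2: (2, -1, 78), (2, 1, 78)  [2]
  a=3: (3, -1, 52), (3, 1, 52)  [2]
  a=4: (4, -1, 39), (4, 1, 39)  [2]
  a=5: none
  a=6: (6, -5, 27), (6, -1, 26), (6, 1, 26), (6, 5, 27)  [4]
  a=7: (7, 7, 24)  [1]
  a=8: (8, -7, 21), (8, 7, 21)  [2]
  a=9: (9, -5, 18), (9, 5, 18)  [2]
  a=10: none
  a=11: (11, -9, 16), (11, 9, 16)  [2]
  a=12: (12, -7, 14), (12, -1, 13), (12, 1, 13), (12, 7, 14)  [4]
  a=13..14: none
Total reduced forms: 1 + 2 + 2 + 2 + 4 + 1 + 2 + 2 + 2 + 4 = 22
h = 22

22


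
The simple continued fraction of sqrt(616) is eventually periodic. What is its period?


Run the CF algorithm for sqrt(616).
a_0 = floor(sqrt(616)) = 24; set m_0=0, q_0=1.
Recurrence: m' = q*a - m,  q' = (d - m'^2)/q,  a' = floor((a_0 + m')/q').
  step 1: m=24, q=40, a=1
  step 2: m=16, q=9, a=4
  step 3: m=20, q=24, a=1
  step 4: m=4, q=25, a=1
  step 5: m=21, q=7, a=6
  step 6: m=21, q=25, a=1
  step 7: m=4, q=24, a=1
  step 8: m=20, q=9, a=4
  step 9: m=16, q=40, a=1
  step 10: m=24, q=1, a=48
a_10 = 2*a_0 = 48, so the period closes here.
sqrt(616) = [24; 1, 4, 1, 1, 6, 1, 1, 4, 1, 48]
Period length = 10

10


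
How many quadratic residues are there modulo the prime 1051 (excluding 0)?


For prime p, the number of non-zero quadratic residues is (p-1)/2.
= (1051-1)/2
= 525

525


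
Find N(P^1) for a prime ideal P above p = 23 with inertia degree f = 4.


N(P^a) = p^(a*f)
= 23^(1*4)
= 23^4
= 279841

279841


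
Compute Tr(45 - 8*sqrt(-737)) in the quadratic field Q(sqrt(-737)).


Tr(a + b*sqrt(d)) = (a + b*sqrt(d)) + (a - b*sqrt(d)) = 2a
= 2 * (45)
= 90

90


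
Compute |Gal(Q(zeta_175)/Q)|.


|Gal(Q(zeta_175)/Q)| = phi(175)
= 120

120


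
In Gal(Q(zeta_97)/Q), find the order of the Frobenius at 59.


The Frobenius at p in Gal(Q(zeta_n)/Q) = (Z/nZ)* is the class of p, so its order is ord_97(59), the smallest k >= 1 with 59^k = 1 mod 97.
n = 97 = 97, phi(97) = 96; the order divides phi(n).
Divisors of 96: 1, 2, 3, 4, 6, 8, 12, 16, 24, 32, 48, 96
Repeated squaring mod 97: 59^1 = 59, 59^2 = 86, 59^4 = 24, 59^8 = 91, 59^16 = 36, 59^32 = 35, 59^64 = 61
Test divisors in increasing order:
  k=1: 59^1 = 59 mod 97
  k=2: 59^2 = 86 mod 97
  k=3: 59^3 = 86 * 59 = 30 mod 97
  k=4: 59^4 = 24 mod 97
  k=6: 59^6 = 24 * 86 = 27 mod 97
  k=8: 59^8 = 91 mod 97
  k=12: 59^12 = 91 * 24 = 50 mod 97
  k=16: 59^16 = 36 mod 97
  k=24: 59^24 = 36 * 91 = 75 mod 97
  k=32: 59^32 = 35 mod 97
  k=48: 59^48 = 35 * 36 = 96 mod 97
  k=96: 59^96 = 61 * 35 = 1 mod 97  <- first divisor giving 1
Order = 96

96


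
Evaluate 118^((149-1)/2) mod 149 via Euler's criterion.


p = 149 is prime and the exponent is (p-1)/2 = 74, so by Euler's criterion 118^74 = (118/149) = +1 or -1 mod 149.
Compute by square-and-multiply:
  74 = 64 + 8 + 2 (binary 1001010)
  Repeated squaring mod 149: 118^1 = 118, 118^2 = 67, 118^4 = 19, 118^8 = 63, 118^16 = 95, 118^32 = 85, 118^64 = 73
  118^74 = 118^64 * 118^8 * 118^2 = 73 * 63 * 67 mod 149
    73 * 63 = 4599 = 129 mod 149
    129 * 67 = 8643 = 1 mod 149
  118^74 = 1 mod 149
Result 1: 118 is a quadratic residue mod 149.
118^74 mod 149 = 1

1


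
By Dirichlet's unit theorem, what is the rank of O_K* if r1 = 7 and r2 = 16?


By Dirichlet's unit theorem:
rank = r1 + r2 - 1
= 7 + 16 - 1
= 22

22


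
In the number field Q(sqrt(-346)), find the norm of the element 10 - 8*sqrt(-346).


N(a + b*sqrt(d)) = a^2 - d*b^2
= (10)^2 - (-346)*(-8)^2
= 100 + 22144
= 22244

22244


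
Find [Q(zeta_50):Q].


The degree equals Euler's totient phi(50).
50 = 2 * 5^2
phi(50) = 20

20


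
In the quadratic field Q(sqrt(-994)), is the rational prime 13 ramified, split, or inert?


K = Q(sqrt(-994)). Since d mod 4 = 2, disc(K) = -3976.
Check p | disc: -3976 mod 13 = 2.
p does not divide disc. Compute Legendre symbol (d/p):
7^((13-1)/2) mod 13 = -1
(d/p) = -1, so p is inert: (p) stays prime with e=1, f=2, g=1.
Therefore p is inert.

inert


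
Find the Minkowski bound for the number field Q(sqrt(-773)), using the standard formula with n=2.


d = -773, d mod 4 = 3, so disc(K) = 4d = -3092; |disc(K)| = 3092
Imaginary quadratic field, so n = 2, s = r2 = 1, r1 = 0
M = (n!/n^n) * (4/pi)^s * sqrt(|disc(K)|) = (2!/2^2) * (4/pi)^1 * sqrt(3092)
= 0.5 * 1.273240 * 55.605755
= 35.3997

35.3997


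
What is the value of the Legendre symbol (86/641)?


p = 641 is prime, so compute (86/641) with the reciprocity algorithm (Jacobi-symbol steps: pull out 2s via (2/n), flip via reciprocity, reduce):
  pull out 2: (2/641) = +1  (since 641 mod 8 = 1)
  reciprocity: (43/641) -> +(641/43)
  reduce: (39/43)
  reciprocity: (39/43) -> -(43/39)
  reduce: (4/39)
  pull out 2: (2/39) = +1  (since 39 mod 8 = 7)
  pull out 2: (2/39) = +1  (since 39 mod 8 = 7)
  (1/39) = 1
Product of signs = -1
(86/641) = -1

-1


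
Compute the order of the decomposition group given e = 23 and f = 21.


|D_P| = e * f
= 23 * 21
= 483

483


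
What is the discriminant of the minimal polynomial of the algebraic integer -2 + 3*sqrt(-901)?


The element -2 + 3*sqrt(-901) has minimal polynomial:
x^2 + 4*x + 8113
Discriminant = (4)^2 - 4*(8113)
= 16 - 32452
= -32436

-32436


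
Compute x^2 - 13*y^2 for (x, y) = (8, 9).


x^2 - d*y^2
= 8^2 - 13*9^2
= 64 - 1053
= -989

-989


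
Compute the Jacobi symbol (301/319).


Compute (301/319) via quadratic reciprocity:
  reciprocity: (301/319) -> +(319/301)
  reduce: (18/301)
  pull out 2: (2/301) = -1  (since 301 mod 8 = 5)
  reciprocity: (9/301) -> +(301/9)
  reduce: (4/9)
  pull out 2: (2/9) = +1  (since 9 mod 8 = 1)
  pull out 2: (2/9) = +1  (since 9 mod 8 = 1)
  (1/9) = 1
Product of signs = -1

-1


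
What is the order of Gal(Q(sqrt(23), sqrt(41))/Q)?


The 2 square roots of distinct primes are multiplicatively independent over Q,
so [K:Q] = 2^2 and Gal(K/Q) is isomorphic to (Z/2Z)^2.
|Gal| = 2^2 = 4

4


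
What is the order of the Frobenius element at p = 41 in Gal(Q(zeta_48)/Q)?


The Frobenius at p in Gal(Q(zeta_n)/Q) = (Z/nZ)* is the class of p, so its order is ord_48(41), the smallest k >= 1 with 41^k = 1 mod 48.
n = 48 = 2^4 * 3, phi(48) = 16; the order divides phi(n).
Divisors of 16: 1, 2, 4, 8, 16
Repeated squaring mod 48: 41^1 = 41, 41^2 = 1, 41^4 = 1, 41^8 = 1, 41^16 = 1
Test divisors in increasing order:
  k=1: 41^1 = 41 mod 48
  k=2: 41^2 = 1 mod 48  <- first divisor giving 1
Order = 2

2


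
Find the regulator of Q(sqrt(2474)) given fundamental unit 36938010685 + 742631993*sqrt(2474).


epsilon = 36938010685 + 742631993*sqrt(2474)
= 7.3876e+10
R = ln(7.3876e+10)
= 25.0257

25.0257


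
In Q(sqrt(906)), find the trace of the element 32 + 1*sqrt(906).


Tr(a + b*sqrt(d)) = (a + b*sqrt(d)) + (a - b*sqrt(d)) = 2a
= 2 * (32)
= 64

64


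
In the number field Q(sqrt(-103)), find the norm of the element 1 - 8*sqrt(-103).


N(a + b*sqrt(d)) = a^2 - d*b^2
= (1)^2 - (-103)*(-8)^2
= 1 + 6592
= 6593

6593


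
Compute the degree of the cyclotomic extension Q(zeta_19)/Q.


The degree equals Euler's totient phi(19).
19 = 19
phi(19) = 18

18


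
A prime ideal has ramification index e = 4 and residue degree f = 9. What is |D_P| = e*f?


|D_P| = e * f
= 4 * 9
= 36

36


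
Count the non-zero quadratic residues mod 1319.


For prime p, the number of non-zero quadratic residues is (p-1)/2.
= (1319-1)/2
= 659

659


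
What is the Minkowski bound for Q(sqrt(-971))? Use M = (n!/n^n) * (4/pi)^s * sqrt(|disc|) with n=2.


d = -971, d mod 4 = 1, so disc(K) = d = -971; |disc(K)| = 971
Imaginary quadratic field, so n = 2, s = r2 = 1, r1 = 0
M = (n!/n^n) * (4/pi)^s * sqrt(|disc(K)|) = (2!/2^2) * (4/pi)^1 * sqrt(971)
= 0.5 * 1.273240 * 31.160873
= 19.8376

19.8376


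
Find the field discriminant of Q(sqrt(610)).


For K = Q(sqrt(d)) with d squarefree: disc(K) = d if d = 1 mod 4, and disc(K) = 4d if d = 2 or 3 mod 4.
Here d = 610, and d mod 4 = 2.
d = 2 mod 4, not 1 (O_K = Z[sqrt(d)]), so disc(K) = 4d = 4 * (610) = 2440

2440


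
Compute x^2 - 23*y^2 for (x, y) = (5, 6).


x^2 - d*y^2
= 5^2 - 23*6^2
= 25 - 828
= -803

-803


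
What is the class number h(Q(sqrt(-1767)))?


K = Q(sqrt(-1767)). d mod 4 = 1, so D = disc(K) = d = -1767
h(K) equals the number of primitive reduced positive-definite forms (a, b, c) = a*x^2 + b*x*y + c*y^2 with b^2 - 4ac = D,
where reduced means |b| <= a <= c, with b >= 0 whenever |b| = a or a = c, and primitive means gcd(a, b, c) = 1.
Reduced forces 3a^2 <= |D| = 1767, so 1 <= a <= 24; b must have the parity of D, and c = (b^2 - D)/(4a) must be an integer >= a.
Enumerate a = 1..24, b in [-a, a]:
  a=1: (1, 1, 442)  [1]
  a=2: (2, -1, 221), (2, 1, 221)  [2]
  a=3: (3, 3, 148)  [1]
  a=4: (4, -3, 111), (4, 3, 111)  [2]
  a=5: none
  a=6: (6, -3, 74), (6, 3, 74)  [2]
  a=7: (7, -5, 64), (7, 5, 64)  [2]
  a=8: (8, -5, 56), (8, 5, 56)  [2]
  a=9..10: none
  a=11: (11, -9, 42), (11, 9, 42)  [2]
  a=12: (12, -3, 37), (12, 3, 37)  [2]
  a=13: (13, -1, 34), (13, 1, 34)  [2]
  a=14: (14, -9, 33), (14, -5, 32), (14, 5, 32), (14, 9, 33)  [4]
  a=15: none
  a=16: (16, -5, 28), (16, 5, 28)  [2]
  a=17: (17, -1, 26), (17, 1, 26)  [2]
  a=18: none
  a=19: (19, 19, 28)  [1]
  a=20: none
  a=21: (21, -9, 22), (21, 9, 22)  [2]
  a=22: (22, 13, 22)  [1]
  a=23: (23, -21, 24), (23, 21, 24)  [2]
  a=24: none
Total reduced forms: 1 + 2 + 1 + 2 + 2 + 2 + 2 + 2 + 2 + 2 + 4 + 2 + 2 + 1 + 2 + 1 + 2 = 32
h = 32

32


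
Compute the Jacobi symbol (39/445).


Compute (39/445) via quadratic reciprocity:
  reciprocity: (39/445) -> +(445/39)
  reduce: (16/39)
  pull out 2: (2/39) = +1  (since 39 mod 8 = 7)
  pull out 2: (2/39) = +1  (since 39 mod 8 = 7)
  pull out 2: (2/39) = +1  (since 39 mod 8 = 7)
  pull out 2: (2/39) = +1  (since 39 mod 8 = 7)
  (1/39) = 1
Product of signs = 1

1


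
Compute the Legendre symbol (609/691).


p = 691 is prime, so compute (609/691) with the reciprocity algorithm (Jacobi-symbol steps: pull out 2s via (2/n), flip via reciprocity, reduce):
  reciprocity: (609/691) -> +(691/609)
  reduce: (82/609)
  pull out 2: (2/609) = +1  (since 609 mod 8 = 1)
  reciprocity: (41/609) -> +(609/41)
  reduce: (35/41)
  reciprocity: (35/41) -> +(41/35)
  reduce: (6/35)
  pull out 2: (2/35) = -1  (since 35 mod 8 = 3)
  reciprocity: (3/35) -> -(35/3)
  reduce: (2/3)
  pull out 2: (2/3) = -1  (since 3 mod 8 = 3)
  (1/3) = 1
Product of signs = -1
(609/691) = -1

-1


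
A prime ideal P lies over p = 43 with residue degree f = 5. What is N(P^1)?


N(P^a) = p^(a*f)
= 43^(1*5)
= 43^5
= 147008443

147008443


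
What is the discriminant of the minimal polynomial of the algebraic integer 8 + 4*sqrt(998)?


The element 8 + 4*sqrt(998) has minimal polynomial:
x^2 - 16*x - 15904
Discriminant = (-16)^2 - 4*(-15904)
= 256 + 63616
= 63872

63872


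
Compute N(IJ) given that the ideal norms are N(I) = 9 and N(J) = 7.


N(IJ) = N(I) * N(J)
= 9 * 7
= 63

63


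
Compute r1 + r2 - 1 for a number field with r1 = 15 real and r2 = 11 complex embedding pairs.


By Dirichlet's unit theorem:
rank = r1 + r2 - 1
= 15 + 11 - 1
= 25

25


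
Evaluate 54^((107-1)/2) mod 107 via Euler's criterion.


p = 107 is prime and the exponent is (p-1)/2 = 53, so by Euler's criterion 54^53 = (54/107) = +1 or -1 mod 107.
Compute by square-and-multiply:
  53 = 32 + 16 + 4 + 1 (binary 110101)
  Repeated squaring mod 107: 54^1 = 54, 54^2 = 27, 54^4 = 87, 54^8 = 79, 54^16 = 35, 54^32 = 48
  54^53 = 54^32 * 54^16 * 54^4 * 54^1 = 48 * 35 * 87 * 54 mod 107
    48 * 35 = 1680 = 75 mod 107
    75 * 87 = 6525 = 105 mod 107
    105 * 54 = 5670 = 106 mod 107
  54^53 = 106 mod 107
Result 106 = p - 1 = -1 mod 107: 54 is a quadratic non-residue mod 107. As a residue in [0, p-1] the value is 106.
54^53 mod 107 = 106

106


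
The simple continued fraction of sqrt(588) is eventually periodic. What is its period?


Run the CF algorithm for sqrt(588).
a_0 = floor(sqrt(588)) = 24; set m_0=0, q_0=1.
Recurrence: m' = q*a - m,  q' = (d - m'^2)/q,  a' = floor((a_0 + m')/q').
  step 1: m=24, q=12, a=4
  step 2: m=24, q=1, a=48
a_2 = 2*a_0 = 48, so the period closes here.
sqrt(588) = [24; 4, 48]
Period length = 2

2


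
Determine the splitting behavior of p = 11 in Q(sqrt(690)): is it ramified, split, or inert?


K = Q(sqrt(690)). Since d mod 4 = 2, disc(K) = 2760.
Check p | disc: 2760 mod 11 = 10.
p does not divide disc. Compute Legendre symbol (d/p):
8^((11-1)/2) mod 11 = -1
(d/p) = -1, so p is inert: (p) stays prime with e=1, f=2, g=1.
Therefore p is inert.

inert


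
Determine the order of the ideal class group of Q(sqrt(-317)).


K = Q(sqrt(-317)). d mod 4 = 3, so D = disc(K) = 4d = -1268
h(K) equals the number of primitive reduced positive-definite forms (a, b, c) = a*x^2 + b*x*y + c*y^2 with b^2 - 4ac = D,
where reduced means |b| <= a <= c, with b >= 0 whenever |b| = a or a = c, and primitive means gcd(a, b, c) = 1.
Reduced forces 3a^2 <= |D| = 1268, so 1 <= a <= 20; b must have the parity of D, and c = (b^2 - D)/(4a) must be an integer >= a.
Enumerate a = 1..20, b in [-a, a]:
  a=1: (1, 0, 317)  [1]
  a=2: (2, 2, 159)  [1]
  a=3: (3, -2, 106), (3, 2, 106)  [2]
  a=4..5: none
  a=6: (6, -2, 53), (6, 2, 53)  [2]
  a=7..8: none
  a=9: (9, -8, 37), (9, 8, 37)  [2]
  a=10..17: none
  a=18: (18, -10, 19), (18, 10, 19)  [2]
  a=19..20: none
Total reduced forms: 1 + 1 + 2 + 2 + 2 + 2 = 10
h = 10

10


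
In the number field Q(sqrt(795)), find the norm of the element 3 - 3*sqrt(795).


N(a + b*sqrt(d)) = a^2 - d*b^2
= (3)^2 - (795)*(-3)^2
= 9 - 7155
= -7146

-7146


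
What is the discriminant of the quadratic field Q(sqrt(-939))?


For K = Q(sqrt(d)) with d squarefree: disc(K) = d if d = 1 mod 4, and disc(K) = 4d if d = 2 or 3 mod 4.
Here d = -939, and d mod 4 = 1.
d = 1 mod 4 (O_K = Z[(1+sqrt(d))/2]), so disc(K) = d = -939

-939


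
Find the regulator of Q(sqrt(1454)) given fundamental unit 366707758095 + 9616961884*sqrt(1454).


epsilon = 366707758095 + 9616961884*sqrt(1454)
= 7.3342e+11
R = ln(7.3342e+11)
= 27.3210

27.3210


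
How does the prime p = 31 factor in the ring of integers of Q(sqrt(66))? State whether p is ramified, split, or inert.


K = Q(sqrt(66)). Since d mod 4 = 2, disc(K) = 264.
Check p | disc: 264 mod 31 = 16.
p does not divide disc. Compute Legendre symbol (d/p):
4^((31-1)/2) mod 31 = 1
(d/p) = 1, so p splits: (p) = P*P' with e=1, f=1, g=2.
Therefore p is split.

split


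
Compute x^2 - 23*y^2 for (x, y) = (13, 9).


x^2 - d*y^2
= 13^2 - 23*9^2
= 169 - 1863
= -1694

-1694


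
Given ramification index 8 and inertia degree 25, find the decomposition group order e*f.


|D_P| = e * f
= 8 * 25
= 200

200


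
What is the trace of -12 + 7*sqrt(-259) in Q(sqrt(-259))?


Tr(a + b*sqrt(d)) = (a + b*sqrt(d)) + (a - b*sqrt(d)) = 2a
= 2 * (-12)
= -24

-24


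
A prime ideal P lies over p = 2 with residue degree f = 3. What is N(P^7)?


N(P^a) = p^(a*f)
= 2^(7*3)
= 2^21
= 2097152

2097152


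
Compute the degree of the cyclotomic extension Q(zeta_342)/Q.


The degree equals Euler's totient phi(342).
342 = 2 * 3^2 * 19
phi(342) = 108

108


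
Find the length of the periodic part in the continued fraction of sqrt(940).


Run the CF algorithm for sqrt(940).
a_0 = floor(sqrt(940)) = 30; set m_0=0, q_0=1.
Recurrence: m' = q*a - m,  q' = (d - m'^2)/q,  a' = floor((a_0 + m')/q').
  step 1: m=30, q=40, a=1
  step 2: m=10, q=21, a=1
  step 3: m=11, q=39, a=1
  step 4: m=28, q=4, a=14
  step 5: m=28, q=39, a=1
  step 6: m=11, q=21, a=1
  step 7: m=10, q=40, a=1
  step 8: m=30, q=1, a=60
a_8 = 2*a_0 = 60, so the period closes here.
sqrt(940) = [30; 1, 1, 1, 14, 1, 1, 1, 60]
Period length = 8

8


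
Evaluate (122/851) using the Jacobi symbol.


Compute (122/851) via quadratic reciprocity:
  pull out 2: (2/851) = -1  (since 851 mod 8 = 3)
  reciprocity: (61/851) -> +(851/61)
  reduce: (58/61)
  pull out 2: (2/61) = -1  (since 61 mod 8 = 5)
  reciprocity: (29/61) -> +(61/29)
  reduce: (3/29)
  reciprocity: (3/29) -> +(29/3)
  reduce: (2/3)
  pull out 2: (2/3) = -1  (since 3 mod 8 = 3)
  (1/3) = 1
Product of signs = -1

-1


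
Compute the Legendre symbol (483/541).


p = 541 is prime, so compute (483/541) with the reciprocity algorithm (Jacobi-symbol steps: pull out 2s via (2/n), flip via reciprocity, reduce):
  reciprocity: (483/541) -> +(541/483)
  reduce: (58/483)
  pull out 2: (2/483) = -1  (since 483 mod 8 = 3)
  reciprocity: (29/483) -> +(483/29)
  reduce: (19/29)
  reciprocity: (19/29) -> +(29/19)
  reduce: (10/19)
  pull out 2: (2/19) = -1  (since 19 mod 8 = 3)
  reciprocity: (5/19) -> +(19/5)
  reduce: (4/5)
  pull out 2: (2/5) = -1  (since 5 mod 8 = 5)
  pull out 2: (2/5) = -1  (since 5 mod 8 = 5)
  (1/5) = 1
Product of signs = 1
(483/541) = 1

1


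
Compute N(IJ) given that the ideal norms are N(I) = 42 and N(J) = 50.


N(IJ) = N(I) * N(J)
= 42 * 50
= 2100

2100


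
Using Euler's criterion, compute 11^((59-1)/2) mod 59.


p = 59 is prime and the exponent is (p-1)/2 = 29, so by Euler's criterion 11^29 = (11/59) = +1 or -1 mod 59.
Compute by square-and-multiply:
  29 = 16 + 8 + 4 + 1 (binary 11101)
  Repeated squaring mod 59: 11^1 = 11, 11^2 = 3, 11^4 = 9, 11^8 = 22, 11^16 = 12
  11^29 = 11^16 * 11^8 * 11^4 * 11^1 = 12 * 22 * 9 * 11 mod 59
    12 * 22 = 264 = 28 mod 59
    28 * 9 = 252 = 16 mod 59
    16 * 11 = 176 = 58 mod 59
  11^29 = 58 mod 59
Result 58 = p - 1 = -1 mod 59: 11 is a quadratic non-residue mod 59. As a residue in [0, p-1] the value is 58.
11^29 mod 59 = 58

58


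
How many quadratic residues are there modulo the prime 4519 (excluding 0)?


For prime p, the number of non-zero quadratic residues is (p-1)/2.
= (4519-1)/2
= 2259

2259


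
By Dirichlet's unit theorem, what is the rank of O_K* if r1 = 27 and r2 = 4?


By Dirichlet's unit theorem:
rank = r1 + r2 - 1
= 27 + 4 - 1
= 30

30


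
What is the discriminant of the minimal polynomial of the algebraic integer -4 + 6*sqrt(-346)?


The element -4 + 6*sqrt(-346) has minimal polynomial:
x^2 + 8*x + 12472
Discriminant = (8)^2 - 4*(12472)
= 64 - 49888
= -49824

-49824
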